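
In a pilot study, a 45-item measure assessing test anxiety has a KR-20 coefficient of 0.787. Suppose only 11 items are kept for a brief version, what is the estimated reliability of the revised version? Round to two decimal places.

The new length is 11/45 = 0.2444 times the old.
By Spearman-Brown, r_new = n r / (1 + (n − 1) r).
r_new = 0.2444·0.787 / [1 + (0.2444 − 1)·0.787]
     = 0.1923 / 0.4053 = 0.4745

0.47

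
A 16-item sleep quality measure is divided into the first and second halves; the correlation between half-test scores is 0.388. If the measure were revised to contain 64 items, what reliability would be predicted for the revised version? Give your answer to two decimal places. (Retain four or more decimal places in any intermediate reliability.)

Spearman-Brown correction (n = 2): r_full = 2·0.388/(1 + 0.388) = 0.5591
Length factor from 16 to 64 items: n = 64/16 = 4.0000
r_new = n·r_full / (1 + (n − 1)·r_full) = 2.2364 / 2.6773 ≈ 0.8353

0.84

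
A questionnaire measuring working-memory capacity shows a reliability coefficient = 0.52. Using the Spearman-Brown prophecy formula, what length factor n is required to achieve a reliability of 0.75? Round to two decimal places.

n = [0.75 × 0.48] / [0.52 × 0.25]
n = 0.3600 / 0.1300 ≈ 2.7692

2.77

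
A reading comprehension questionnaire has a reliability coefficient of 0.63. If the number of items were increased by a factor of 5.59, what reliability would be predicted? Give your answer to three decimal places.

Apply the Spearman-Brown prophecy formula, r' = nr / [1 + (n − 1)r]:
r_new = (5.59 × 0.63) / (1 + (5.59 − 1) × 0.63)
r_new = 3.5217 / 3.8917 ≈ 0.9049

0.905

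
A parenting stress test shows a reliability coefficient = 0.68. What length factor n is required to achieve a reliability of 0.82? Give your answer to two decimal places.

Rearranging the Spearman-Brown formula for n,
n = r_target (1 − r_old) / [ r_old (1 − r_target) ]
n = [0.82 × 0.32] / [0.68 × 0.18]
n = 0.2624 / 0.1224 ≈ 2.1438

2.14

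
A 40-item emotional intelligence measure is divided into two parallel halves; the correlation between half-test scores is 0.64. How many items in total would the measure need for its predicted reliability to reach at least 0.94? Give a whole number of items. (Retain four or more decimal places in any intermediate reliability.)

r_full = 2(0.64)/(1 + 0.64) = 0.7805
n = r_tgt(1 − r_full) / [r_full(1 − r_tgt)] = 0.94 × 0.2195 / (0.7805 × 0.06) ≈ 4.4059
Items = 4.4059 × 40 ≈ 176.24 → 177

177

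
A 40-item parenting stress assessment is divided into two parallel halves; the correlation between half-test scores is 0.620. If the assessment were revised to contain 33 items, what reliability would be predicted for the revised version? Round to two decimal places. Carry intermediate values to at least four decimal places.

First correct the split-half correlation to full-test reliability: r_full = 2 × 0.620 / (1 + 0.620) ≈ 0.7654
Then adjust to 33 items: n = 33/40 = 0.8250
r_new = n·r_full / (1 + (n − 1)·r_full) = 0.6315 / 0.8661 ≈ 0.7291

0.73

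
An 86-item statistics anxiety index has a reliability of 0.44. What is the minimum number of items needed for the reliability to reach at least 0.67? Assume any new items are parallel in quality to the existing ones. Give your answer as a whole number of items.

223

n = 0.67(1 − 0.44) / [0.44(1 − 0.67)]
n = 0.3752 / 0.1452 ≈ 2.5840
Items needed = n × 86 = 2.5840 × 86 ≈ 222.22 → round up to 223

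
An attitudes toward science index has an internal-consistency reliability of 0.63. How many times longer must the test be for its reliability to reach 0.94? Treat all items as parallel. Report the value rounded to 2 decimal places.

Invert Spearman-Brown to solve for n:
n = r*(1 − r) / [ r (1 − r*) ]
n = 0.94(1 − 0.63) / [0.63(1 − 0.94)]
  = 0.3478 / 0.0378 = 9.2011

9.20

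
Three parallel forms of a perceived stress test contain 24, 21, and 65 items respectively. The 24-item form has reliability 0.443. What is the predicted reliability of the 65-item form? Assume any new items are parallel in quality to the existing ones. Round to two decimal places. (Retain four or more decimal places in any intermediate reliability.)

Only the ratio of lengths matters: n = 65/24 = 2.7083
r_{65} = n·r / (1 + (n − 1)·r) = 1.1998 / 1.7568 ≈ 0.6829

0.68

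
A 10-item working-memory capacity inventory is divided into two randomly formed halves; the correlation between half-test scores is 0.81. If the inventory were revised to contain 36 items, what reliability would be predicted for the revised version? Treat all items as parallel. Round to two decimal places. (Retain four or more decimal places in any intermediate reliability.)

Spearman-Brown correction (n = 2): r_full = 2·0.81/(1 + 0.81) = 0.8950
Then adjust to 36 items: n = 36/10 = 3.6000
r_new = n·r_full / (1 + (n − 1)·r_full) = 3.2220 / 3.3270 ≈ 0.9684

0.97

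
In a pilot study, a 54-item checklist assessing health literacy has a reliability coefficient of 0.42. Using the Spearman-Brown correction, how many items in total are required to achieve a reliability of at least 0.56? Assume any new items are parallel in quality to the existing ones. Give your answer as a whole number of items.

95

n = 0.56 × (1 − 0.42) / [ 0.42 × (1 − 0.56) ]
n = 0.3248 / 0.1848 ≈ 1.7576
1.7576 × 54 = 94.91 → 95 items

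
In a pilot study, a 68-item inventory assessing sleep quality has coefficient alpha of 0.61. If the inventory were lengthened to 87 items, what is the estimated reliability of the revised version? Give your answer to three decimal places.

0.667

The new length is 87/68 = 1.2794 times the old.
By Spearman-Brown, r_new = n r / (1 + (n − 1) r).
r_new = 1.2794·0.61 / [1 + (1.2794 − 1)·0.61]
     = 0.7804 / 1.1704 = 0.6668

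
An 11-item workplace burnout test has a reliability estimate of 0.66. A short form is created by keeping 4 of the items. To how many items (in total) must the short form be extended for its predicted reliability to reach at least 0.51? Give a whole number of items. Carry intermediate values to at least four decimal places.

Short-form reliability: n = 4/11 = 0.3636; r_4 = n·r/(1+(n−1)r) ≈ 0.4138
Then solve for n' with r_old = 0.4138, r_target = 0.51: n' = 0.51(1 − 0.4138)/[0.4138(1 − 0.51)] = 1.4744
Total items = 1.4744 × 4 = 5.90, rounded up to 6.

6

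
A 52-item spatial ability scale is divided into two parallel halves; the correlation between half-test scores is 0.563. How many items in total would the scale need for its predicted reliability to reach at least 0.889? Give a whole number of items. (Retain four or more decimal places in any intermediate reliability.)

Corrected full-test reliability: r_full = 2 × 0.563 / (1 + 0.563) ≈ 0.7204
Solve Spearman-Brown for n: n = 0.889(1 − 0.7204) / [0.7204(1 − 0.889)] = 3.1084
Items = 3.1084 × 52 ≈ 161.64 → 162

162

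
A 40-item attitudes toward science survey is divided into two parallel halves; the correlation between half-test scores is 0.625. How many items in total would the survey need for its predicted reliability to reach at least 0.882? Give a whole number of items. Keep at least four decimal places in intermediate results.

90

r_full = 2(0.625)/(1 + 0.625) = 0.7692
Solve Spearman-Brown for n: n = 0.882(1 − 0.7692) / [0.7692(1 − 0.882)] = 2.2428
Required items = 2.2428 × 40 = 89.71, so 90 items.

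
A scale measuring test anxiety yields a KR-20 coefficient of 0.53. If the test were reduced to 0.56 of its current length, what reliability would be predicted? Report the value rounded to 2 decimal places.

0.39

By Spearman-Brown, r_new = n r / (1 + (n − 1) r).
r_new = (0.56 × 0.53) / (1 + (0.56 − 1) × 0.53)
     = 0.2968 / 0.7668 = 0.3871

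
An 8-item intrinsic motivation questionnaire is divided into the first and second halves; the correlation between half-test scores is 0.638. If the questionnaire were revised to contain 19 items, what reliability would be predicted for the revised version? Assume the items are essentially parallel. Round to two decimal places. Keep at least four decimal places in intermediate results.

0.89

Spearman-Brown correction (n = 2): r_full = 2·0.638/(1 + 0.638) = 0.7790
Then adjust to 19 items: n = 19/8 = 2.3750
r_new = n·r_full / (1 + (n − 1)·r_full) = 1.8501 / 2.0711 ≈ 0.8933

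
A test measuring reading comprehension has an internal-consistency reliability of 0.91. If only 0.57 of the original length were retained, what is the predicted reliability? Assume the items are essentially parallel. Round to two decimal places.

0.85

r_new = (0.57 × 0.91) / (1 + (0.57 − 1) × 0.91)
r_new = 0.5187 / 0.6087 ≈ 0.8521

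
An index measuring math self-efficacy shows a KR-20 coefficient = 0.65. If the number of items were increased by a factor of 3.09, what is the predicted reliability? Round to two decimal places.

r_new = 3.09·0.65 / [1 + (3.09 − 1)·0.65]
     = 2.0085 / 2.3585 = 0.8516

0.85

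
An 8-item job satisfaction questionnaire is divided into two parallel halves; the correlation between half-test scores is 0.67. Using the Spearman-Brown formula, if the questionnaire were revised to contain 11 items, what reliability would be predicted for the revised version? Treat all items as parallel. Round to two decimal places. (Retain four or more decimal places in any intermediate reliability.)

0.85

Spearman-Brown correction (n = 2): r_full = 2·0.67/(1 + 0.67) = 0.8024
Length factor from 8 to 11 items: n = 11/8 = 1.3750
r_new = n·r_full / (1 + (n − 1)·r_full) = 1.1033 / 1.3009 ≈ 0.8481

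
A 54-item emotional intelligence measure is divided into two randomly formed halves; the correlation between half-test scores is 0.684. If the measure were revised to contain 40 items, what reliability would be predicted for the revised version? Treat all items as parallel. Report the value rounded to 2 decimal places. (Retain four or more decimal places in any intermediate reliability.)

0.76

Full-test reliability from the split-half r: r_full = 2(0.684)/(1 + 0.684) = 0.8124
Length factor from 54 to 40 items: n = 40/54 = 0.7407
r_new = n·r_full / (1 + (n − 1)·r_full) = 0.6017 / 0.7893 ≈ 0.7623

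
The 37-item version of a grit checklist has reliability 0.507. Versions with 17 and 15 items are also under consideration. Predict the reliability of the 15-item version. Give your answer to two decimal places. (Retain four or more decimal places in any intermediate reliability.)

0.29

The 17-item form is not needed; work directly from the 37-item form with n = 15/37 = 0.4054.
r_{15} = n·r / (1 + (n − 1)·r) = 0.2055 / 0.6985 ≈ 0.2942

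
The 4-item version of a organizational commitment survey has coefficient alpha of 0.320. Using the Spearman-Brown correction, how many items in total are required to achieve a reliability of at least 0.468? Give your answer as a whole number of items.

n = [0.468 × 0.680] / [0.320 × 0.532]
  = 0.318240 / 0.170240 = 1.8694
1.8694 × 4 = 7.48 → 8 items

8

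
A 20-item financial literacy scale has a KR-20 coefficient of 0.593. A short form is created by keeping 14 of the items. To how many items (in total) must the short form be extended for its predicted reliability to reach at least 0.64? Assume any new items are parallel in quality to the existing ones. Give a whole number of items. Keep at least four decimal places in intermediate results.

25

First, r for the 14-item form: n = 14/20 = 0.7000, so r_14 = 0.7000·0.593/(1 + (0.7000 − 1)·0.593) = 0.5049
Length factor from the short form to reach 0.64: n' = 0.64(1 − 0.5049) / [0.5049(1 − 0.64)] ≈ 1.7433
Items = 1.7433 × 14 ≈ 24.41 → 25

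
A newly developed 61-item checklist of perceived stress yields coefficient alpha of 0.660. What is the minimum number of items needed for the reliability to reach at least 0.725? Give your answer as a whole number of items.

Rearranging the Spearman-Brown formula for n,
n = r*(1 − r) / [ r (1 − r*) ]
n = 0.725 × (1 − 0.660) / [ 0.660 × (1 − 0.725) ]
n = 0.246500 / 0.181500 ≈ 1.3581
1.3581 × 61 = 82.84 → 83 items

83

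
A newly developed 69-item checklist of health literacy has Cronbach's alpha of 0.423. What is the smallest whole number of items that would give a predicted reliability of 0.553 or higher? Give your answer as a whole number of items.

Spearman-Brown solved for the length factor n:
n = r*(1 − r) / [ r (1 − r*) ]
n = [0.553 × 0.577] / [0.423 × 0.447]
n = 0.319081 / 0.189081 ≈ 1.6875
So the test needs 1.6875 × 69 ≈ 116.44 items; rounding up, 117.

117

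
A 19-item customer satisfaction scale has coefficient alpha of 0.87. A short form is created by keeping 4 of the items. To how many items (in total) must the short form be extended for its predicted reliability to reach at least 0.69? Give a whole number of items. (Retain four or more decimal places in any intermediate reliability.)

7

First, r for the 4-item form: n = 4/19 = 0.2105, so r_4 = 0.2105·0.87/(1 + (0.2105 − 1)·0.87) = 0.5848
Length factor from the short form to reach 0.69: n' = 0.69(1 − 0.5848) / [0.5848(1 − 0.69)] ≈ 1.5803
Items = 1.5803 × 4 ≈ 6.32 → 7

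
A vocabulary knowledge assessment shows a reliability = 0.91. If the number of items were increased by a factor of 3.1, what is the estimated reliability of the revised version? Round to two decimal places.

0.97

Apply the Spearman-Brown prophecy formula, r' = nr / [1 + (n − 1)r]:
r_new = 3.1·0.91 / [1 + (3.1 − 1)·0.91]
r_new = 2.8210 / 2.9110 ≈ 0.9691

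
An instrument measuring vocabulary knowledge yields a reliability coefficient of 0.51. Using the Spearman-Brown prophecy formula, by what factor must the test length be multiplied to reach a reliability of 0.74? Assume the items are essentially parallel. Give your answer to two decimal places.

n = [0.74 × 0.49] / [0.51 × 0.26]
n = 0.3626 / 0.1326 ≈ 2.7345

2.73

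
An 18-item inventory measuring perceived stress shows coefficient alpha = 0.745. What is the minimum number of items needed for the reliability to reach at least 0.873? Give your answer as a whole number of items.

n = 0.873(1 − 0.745) / [0.745(1 − 0.873)]
  = 0.222615 / 0.094615 = 2.3529
2.3529 × 18 = 42.35 → 43 items

43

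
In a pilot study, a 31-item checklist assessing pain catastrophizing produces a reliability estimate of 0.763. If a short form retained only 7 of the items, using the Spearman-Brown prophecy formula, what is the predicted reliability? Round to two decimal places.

0.42

n = 7/31 = 0.2258
r_new = (0.2258 × 0.763) / (1 + (0.2258 − 1) × 0.763)
r_new = 0.1723 / 0.4093 ≈ 0.4210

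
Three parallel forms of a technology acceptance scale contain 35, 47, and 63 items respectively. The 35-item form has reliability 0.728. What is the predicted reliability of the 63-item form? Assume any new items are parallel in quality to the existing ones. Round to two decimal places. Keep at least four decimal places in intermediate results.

0.83

Only the ratio of lengths matters: n = 63/35 = 1.8000
r_{63} = n·r / (1 + (n − 1)·r) = 1.3104 / 1.5824 ≈ 0.8281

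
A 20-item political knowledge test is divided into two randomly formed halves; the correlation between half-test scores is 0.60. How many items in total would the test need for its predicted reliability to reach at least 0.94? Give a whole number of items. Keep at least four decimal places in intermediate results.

105

r_full = 2(0.60)/(1 + 0.60) = 0.7500
n = r_tgt(1 − r_full) / [r_full(1 − r_tgt)] = 0.94 × 0.2500 / (0.7500 × 0.06) ≈ 5.2222
Required items = 5.2222 × 20 = 104.44, so 105 items.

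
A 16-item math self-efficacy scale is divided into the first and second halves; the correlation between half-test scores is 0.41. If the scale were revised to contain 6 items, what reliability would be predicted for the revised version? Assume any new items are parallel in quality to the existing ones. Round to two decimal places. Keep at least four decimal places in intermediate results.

Full-test reliability from the split-half r: r_full = 2(0.41)/(1 + 0.41) = 0.5816
Length factor from 16 to 6 items: n = 6/16 = 0.3750
r_new = n·r_full / (1 + (n − 1)·r_full) = 0.2181 / 0.6365 ≈ 0.3427

0.34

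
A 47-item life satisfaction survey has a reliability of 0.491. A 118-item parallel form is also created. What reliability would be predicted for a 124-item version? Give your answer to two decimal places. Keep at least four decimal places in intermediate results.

Only the ratio of lengths matters: n = 124/47 = 2.6383
r_{124} = n·r / (1 + (n − 1)·r) = 1.2954 / 1.8044 ≈ 0.7179

0.72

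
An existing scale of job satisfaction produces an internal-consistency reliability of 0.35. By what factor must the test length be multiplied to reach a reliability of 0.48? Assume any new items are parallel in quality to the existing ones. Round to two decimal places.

1.71

Rearranging the Spearman-Brown formula for n,
n = r_target (1 − r_old) / [ r_old (1 − r_target) ]
n = [0.48 × 0.65] / [0.35 × 0.52]
n = 0.3120 / 0.1820 ≈ 1.7143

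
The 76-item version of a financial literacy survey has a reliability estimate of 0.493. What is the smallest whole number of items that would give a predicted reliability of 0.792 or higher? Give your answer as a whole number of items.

n = [0.792 × 0.507] / [0.493 × 0.208]
n = 0.401544 / 0.102544 ≈ 3.9158
So the test needs 3.9158 × 76 ≈ 297.60 items; rounding up, 298.

298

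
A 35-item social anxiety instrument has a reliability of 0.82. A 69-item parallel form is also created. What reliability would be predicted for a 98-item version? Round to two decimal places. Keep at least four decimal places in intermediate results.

0.93

Only the ratio of lengths matters: n = 98/35 = 2.8000
r_{98} = n·r / (1 + (n − 1)·r) = 2.2960 / 2.4760 ≈ 0.9273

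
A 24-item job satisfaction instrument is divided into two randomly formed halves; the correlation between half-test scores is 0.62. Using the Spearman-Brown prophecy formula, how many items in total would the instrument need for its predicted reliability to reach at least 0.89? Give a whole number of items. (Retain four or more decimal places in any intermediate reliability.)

60

r_full = 2(0.62)/(1 + 0.62) = 0.7654
n = r_tgt(1 − r_full) / [r_full(1 − r_tgt)] = 0.89 × 0.2346 / (0.7654 × 0.11) ≈ 2.4799
Items = 2.4799 × 24 ≈ 59.52 → 60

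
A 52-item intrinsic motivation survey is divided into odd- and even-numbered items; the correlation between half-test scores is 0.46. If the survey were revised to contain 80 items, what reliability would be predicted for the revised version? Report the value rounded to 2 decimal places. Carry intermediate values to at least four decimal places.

Full-test reliability from the split-half r: r_full = 2(0.46)/(1 + 0.46) = 0.6301
Then adjust to 80 items: n = 80/52 = 1.5385
r_new = n·r_full / (1 + (n − 1)·r_full) = 0.9694 / 1.3393 ≈ 0.7238

0.72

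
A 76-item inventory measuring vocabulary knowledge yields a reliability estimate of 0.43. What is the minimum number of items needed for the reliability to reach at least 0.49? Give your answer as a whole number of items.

97

Invert Spearman-Brown to solve for n:
n = r_target (1 − r_old) / [ r_old (1 − r_target) ]
n = [0.49 × 0.57] / [0.43 × 0.51]
n = 0.2793 / 0.2193 ≈ 1.2736
So the test needs 1.2736 × 76 ≈ 96.79 items; rounding up, 97.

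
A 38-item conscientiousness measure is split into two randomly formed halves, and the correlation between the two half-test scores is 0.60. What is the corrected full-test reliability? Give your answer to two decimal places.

0.75

Apply the Spearman-Brown correction with n = 2:
r_full = 2r_hh / (1 + r_hh) = 2 × 0.60 / (1 + 0.60)
r_full = 1.2000 / 1.6000 ≈ 0.7500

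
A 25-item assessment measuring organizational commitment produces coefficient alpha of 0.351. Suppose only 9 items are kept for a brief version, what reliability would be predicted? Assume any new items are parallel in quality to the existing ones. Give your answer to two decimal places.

0.16

n = 9/25 = 0.36
Spearman-Brown: r_new = n·r / (1 + (n − 1)·r)
r_new = (0.36 × 0.351) / (1 + (0.36 − 1) × 0.351)
r_new = 0.1264 / 0.7754 ≈ 0.1630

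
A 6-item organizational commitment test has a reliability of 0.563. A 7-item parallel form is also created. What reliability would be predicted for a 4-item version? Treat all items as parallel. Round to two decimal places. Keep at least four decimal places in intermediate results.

Only the ratio of lengths matters: n = 4/6 = 0.6667
r_{4} = n·r / (1 + (n − 1)·r) = 0.3754 / 0.8124 ≈ 0.4621

0.46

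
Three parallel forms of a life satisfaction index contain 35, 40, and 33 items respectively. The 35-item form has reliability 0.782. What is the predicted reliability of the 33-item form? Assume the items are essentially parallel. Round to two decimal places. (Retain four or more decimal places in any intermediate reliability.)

0.77

The 40-item form is not needed; work directly from the 35-item form with n = 33/35 = 0.9429.
r_{33} = n·r / (1 + (n − 1)·r) = 0.7373 / 0.9553 ≈ 0.7718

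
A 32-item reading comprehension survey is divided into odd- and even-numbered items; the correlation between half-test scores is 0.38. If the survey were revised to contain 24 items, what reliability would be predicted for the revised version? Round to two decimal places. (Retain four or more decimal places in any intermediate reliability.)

0.48

Full-test reliability from the split-half r: r_full = 2(0.38)/(1 + 0.38) = 0.5507
Then adjust to 24 items: n = 24/32 = 0.7500
r_new = n·r_full / (1 + (n − 1)·r_full) = 0.4130 / 0.8623 ≈ 0.4790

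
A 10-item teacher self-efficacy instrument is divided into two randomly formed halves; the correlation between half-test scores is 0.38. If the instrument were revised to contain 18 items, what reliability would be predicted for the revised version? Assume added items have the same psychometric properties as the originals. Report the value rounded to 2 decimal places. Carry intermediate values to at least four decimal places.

Spearman-Brown correction (n = 2): r_full = 2·0.38/(1 + 0.38) = 0.5507
Then adjust to 18 items: n = 18/10 = 1.8000
r_new = n·r_full / (1 + (n − 1)·r_full) = 0.9913 / 1.4406 ≈ 0.6881

0.69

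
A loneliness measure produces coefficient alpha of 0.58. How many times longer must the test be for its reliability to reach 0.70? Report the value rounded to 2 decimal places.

1.69

n = 0.70 × (1 − 0.58) / [ 0.58 × (1 − 0.70) ]
  = 0.2940 / 0.1740 = 1.6897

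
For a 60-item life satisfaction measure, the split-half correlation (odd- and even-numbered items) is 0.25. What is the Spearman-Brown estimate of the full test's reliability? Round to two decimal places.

Each half is half the length of the full test, so the full test is n = 2 times a half.
r_full = 2r_hh / (1 + r_hh) = 2 × 0.25 / (1 + 0.25)
       = 0.5000 / 1.2500 = 0.4000

0.40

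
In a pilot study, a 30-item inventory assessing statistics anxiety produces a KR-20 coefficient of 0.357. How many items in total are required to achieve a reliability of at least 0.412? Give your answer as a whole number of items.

Spearman-Brown solved for the length factor n:
n = r*(1 − r) / [ r (1 − r*) ]
n = 0.412 × (1 − 0.357) / [ 0.357 × (1 − 0.412) ]
n = 0.264916 / 0.209916 ≈ 1.2620
So the test needs 1.2620 × 30 ≈ 37.86 items; rounding up, 38.

38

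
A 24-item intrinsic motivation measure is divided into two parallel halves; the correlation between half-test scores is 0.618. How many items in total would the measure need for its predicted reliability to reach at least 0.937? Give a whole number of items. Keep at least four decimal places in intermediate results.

Corrected full-test reliability: r_full = 2 × 0.618 / (1 + 0.618) ≈ 0.7639
Solve Spearman-Brown for n: n = 0.937(1 − 0.7639) / [0.7639(1 − 0.937)] = 4.5968
Required items = 4.5968 × 24 = 110.32, so 111 items.

111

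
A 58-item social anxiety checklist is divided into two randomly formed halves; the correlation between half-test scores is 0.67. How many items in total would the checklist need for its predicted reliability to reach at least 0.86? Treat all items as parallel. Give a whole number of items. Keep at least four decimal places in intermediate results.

88

Corrected full-test reliability: r_full = 2 × 0.67 / (1 + 0.67) ≈ 0.8024
Solve Spearman-Brown for n: n = 0.86(1 − 0.8024) / [0.8024(1 − 0.86)] = 1.5127
Items = 1.5127 × 58 ≈ 87.74 → 88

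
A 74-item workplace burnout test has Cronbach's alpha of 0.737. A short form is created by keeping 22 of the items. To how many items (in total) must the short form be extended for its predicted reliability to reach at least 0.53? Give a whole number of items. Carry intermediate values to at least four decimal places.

30

First, r for the 22-item form: n = 22/74 = 0.2973, so r_22 = 0.2973·0.737/(1 + (0.2973 − 1)·0.737) = 0.4545
Then solve for n' with r_old = 0.4545, r_target = 0.53: n' = 0.53(1 − 0.4545)/[0.4545(1 − 0.53)] = 1.3534
Total items = 1.3534 × 22 = 29.77, rounded up to 30.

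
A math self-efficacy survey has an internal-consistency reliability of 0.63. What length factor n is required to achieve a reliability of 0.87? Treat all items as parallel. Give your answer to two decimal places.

3.93

Invert Spearman-Brown to solve for n:
n = r_target (1 − r_old) / [ r_old (1 − r_target) ]
n = 0.87 × (1 − 0.63) / [ 0.63 × (1 − 0.87) ]
n = 0.3219 / 0.0819 ≈ 3.9304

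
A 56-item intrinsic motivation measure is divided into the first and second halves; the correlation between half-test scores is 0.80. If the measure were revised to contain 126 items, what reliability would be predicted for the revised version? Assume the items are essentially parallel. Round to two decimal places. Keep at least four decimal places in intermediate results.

0.95

First correct the split-half correlation to full-test reliability: r_full = 2 × 0.80 / (1 + 0.80) ≈ 0.8889
Length factor from 56 to 126 items: n = 126/56 = 2.2500
r_new = n·r_full / (1 + (n − 1)·r_full) = 2.0000 / 2.1111 ≈ 0.9474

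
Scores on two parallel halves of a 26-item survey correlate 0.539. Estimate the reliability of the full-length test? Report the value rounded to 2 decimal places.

r_full = 2r_hh / (1 + r_hh) = 2 × 0.539 / (1 + 0.539)
r_full = 1.0780 / 1.5390 ≈ 0.7005

0.70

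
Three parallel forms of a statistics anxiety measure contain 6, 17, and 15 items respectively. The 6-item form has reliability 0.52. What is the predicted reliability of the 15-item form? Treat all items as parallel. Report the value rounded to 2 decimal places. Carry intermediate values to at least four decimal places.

0.73

The 17-item form is not needed; work directly from the 6-item form with n = 15/6 = 2.5000.
r_{15} = n·r / (1 + (n − 1)·r) = 1.3000 / 1.7800 ≈ 0.7303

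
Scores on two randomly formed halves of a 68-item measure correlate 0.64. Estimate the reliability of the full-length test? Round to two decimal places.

r_full = 2(0.64) / (1 + 0.64)
r_full = 1.2800 / 1.6400 ≈ 0.7805

0.78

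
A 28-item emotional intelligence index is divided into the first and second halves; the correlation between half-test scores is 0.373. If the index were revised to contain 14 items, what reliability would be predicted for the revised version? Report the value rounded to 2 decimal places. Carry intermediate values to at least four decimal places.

Spearman-Brown correction (n = 2): r_full = 2·0.373/(1 + 0.373) = 0.5433
Length factor from 28 to 14 items: n = 14/28 = 0.5000
r_new = n·r_full / (1 + (n − 1)·r_full) = 0.2717 / 0.7284 ≈ 0.3730

0.37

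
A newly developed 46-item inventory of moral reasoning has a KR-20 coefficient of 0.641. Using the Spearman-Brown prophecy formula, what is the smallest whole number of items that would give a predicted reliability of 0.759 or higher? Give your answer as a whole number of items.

Invert Spearman-Brown to solve for n:
n = r*(1 − r) / [ r (1 − r*) ]
n = [0.759 × 0.359] / [0.641 × 0.241]
  = 0.272481 / 0.154481 = 1.7638
Items needed = n × 46 = 1.7638 × 46 ≈ 81.13 → round up to 82

82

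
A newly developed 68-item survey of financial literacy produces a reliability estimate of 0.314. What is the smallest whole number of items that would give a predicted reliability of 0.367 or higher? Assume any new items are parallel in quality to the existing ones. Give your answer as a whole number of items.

n = 0.367(1 − 0.314) / [0.314(1 − 0.367)]
n = 0.251762 / 0.198762 ≈ 1.2667
1.2667 × 68 = 86.14 → 87 items

87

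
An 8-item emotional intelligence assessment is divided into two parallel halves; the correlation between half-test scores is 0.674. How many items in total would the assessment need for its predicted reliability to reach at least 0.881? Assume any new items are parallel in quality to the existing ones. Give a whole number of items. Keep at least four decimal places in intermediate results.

r_full = 2(0.674)/(1 + 0.674) = 0.8053
Solve Spearman-Brown for n: n = 0.881(1 − 0.8053) / [0.8053(1 − 0.881)] = 1.7899
Items = 1.7899 × 8 ≈ 14.32 → 15

15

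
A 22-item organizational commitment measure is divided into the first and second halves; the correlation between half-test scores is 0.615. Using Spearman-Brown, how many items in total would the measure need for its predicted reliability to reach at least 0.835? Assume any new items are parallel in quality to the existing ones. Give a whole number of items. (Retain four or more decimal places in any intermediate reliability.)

Corrected full-test reliability: r_full = 2 × 0.615 / (1 + 0.615) ≈ 0.7616
n = r_tgt(1 − r_full) / [r_full(1 − r_tgt)] = 0.835 × 0.2384 / (0.7616 × 0.165) ≈ 1.5841
Required items = 1.5841 × 22 = 34.85, so 35 items.

35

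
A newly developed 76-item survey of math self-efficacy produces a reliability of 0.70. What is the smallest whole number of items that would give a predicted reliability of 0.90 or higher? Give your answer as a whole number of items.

Invert Spearman-Brown to solve for n:
n = r*(1 − r) / [ r (1 − r*) ]
n = 0.90 × (1 − 0.70) / [ 0.70 × (1 − 0.90) ]
  = 0.2700 / 0.0700 = 3.8571
Items needed = n × 76 = 3.8571 × 76 ≈ 293.14 → round up to 294

294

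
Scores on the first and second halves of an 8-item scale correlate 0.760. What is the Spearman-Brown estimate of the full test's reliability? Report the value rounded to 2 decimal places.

0.86

The full test is twice the length of either half (n = 2).
r_full = 2r_hh / (1 + r_hh) = 2 × 0.760 / (1 + 0.760)
       = 1.5200 / 1.7600 = 0.8636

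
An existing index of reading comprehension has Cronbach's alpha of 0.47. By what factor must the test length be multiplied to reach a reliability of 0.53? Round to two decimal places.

n = 0.53 × (1 − 0.47) / [ 0.47 × (1 − 0.53) ]
  = 0.2809 / 0.2209 = 1.2716

1.27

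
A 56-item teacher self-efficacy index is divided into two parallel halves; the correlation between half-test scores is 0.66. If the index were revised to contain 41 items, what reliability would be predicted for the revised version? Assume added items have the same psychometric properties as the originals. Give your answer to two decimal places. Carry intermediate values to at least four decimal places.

Full-test reliability from the split-half r: r_full = 2(0.66)/(1 + 0.66) = 0.7952
Length factor from 56 to 41 items: n = 41/56 = 0.7321
r_new = n·r_full / (1 + (n − 1)·r_full) = 0.5822 / 0.7870 ≈ 0.7398

0.74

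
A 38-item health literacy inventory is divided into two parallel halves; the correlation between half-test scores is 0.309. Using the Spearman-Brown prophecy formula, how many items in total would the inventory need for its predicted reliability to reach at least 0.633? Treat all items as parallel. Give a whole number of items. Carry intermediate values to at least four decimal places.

Corrected full-test reliability: r_full = 2 × 0.309 / (1 + 0.309) ≈ 0.4721
n = r_tgt(1 − r_full) / [r_full(1 − r_tgt)] = 0.633 × 0.5279 / (0.4721 × 0.367) ≈ 1.9287
Items = 1.9287 × 38 ≈ 73.29 → 74

74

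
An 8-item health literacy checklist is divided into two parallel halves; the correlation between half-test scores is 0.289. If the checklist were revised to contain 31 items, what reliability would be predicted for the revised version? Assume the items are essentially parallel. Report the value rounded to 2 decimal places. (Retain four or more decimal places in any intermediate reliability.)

0.76

Spearman-Brown correction (n = 2): r_full = 2·0.289/(1 + 0.289) = 0.4484
Length factor from 8 to 31 items: n = 31/8 = 3.8750
r_new = n·r_full / (1 + (n − 1)·r_full) = 1.7376 / 2.2892 ≈ 0.7590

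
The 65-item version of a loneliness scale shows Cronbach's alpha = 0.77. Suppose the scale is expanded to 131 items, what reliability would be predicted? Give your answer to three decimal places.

0.871

n = 131/65 = 2.0154
r_new = (2.0154 × 0.77) / (1 + (2.0154 − 1) × 0.77)
r_new = 1.5519 / 1.7819 ≈ 0.8709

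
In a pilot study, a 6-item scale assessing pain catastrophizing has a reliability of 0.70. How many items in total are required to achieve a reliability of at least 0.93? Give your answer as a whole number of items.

Rearranging the Spearman-Brown formula for n,
n = r*(1 − r) / [ r (1 − r*) ]
n = 0.93 × (1 − 0.70) / [ 0.70 × (1 − 0.93) ]
n = 0.2790 / 0.0490 ≈ 5.6939
5.6939 × 6 = 34.16 → 35 items

35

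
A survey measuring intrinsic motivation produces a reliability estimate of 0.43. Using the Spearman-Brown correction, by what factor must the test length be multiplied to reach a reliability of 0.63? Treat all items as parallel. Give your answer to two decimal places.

2.26

Rearranging the Spearman-Brown formula for n,
n = r*(1 − r) / [ r (1 − r*) ]
n = [0.63 × 0.57] / [0.43 × 0.37]
  = 0.3591 / 0.1591 = 2.2571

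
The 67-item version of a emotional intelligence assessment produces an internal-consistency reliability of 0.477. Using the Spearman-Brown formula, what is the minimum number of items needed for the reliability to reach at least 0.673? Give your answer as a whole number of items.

n = 0.673(1 − 0.477) / [0.477(1 − 0.673)]
  = 0.351979 / 0.155979 = 2.2566
2.2566 × 67 = 151.19 → 152 items

152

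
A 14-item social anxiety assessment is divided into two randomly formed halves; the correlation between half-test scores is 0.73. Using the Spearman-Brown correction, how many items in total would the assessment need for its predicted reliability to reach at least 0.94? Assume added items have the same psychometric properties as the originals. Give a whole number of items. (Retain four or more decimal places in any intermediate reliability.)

Corrected full-test reliability: r_full = 2 × 0.73 / (1 + 0.73) ≈ 0.8439
n = r_tgt(1 − r_full) / [r_full(1 − r_tgt)] = 0.94 × 0.1561 / (0.8439 × 0.06) ≈ 2.8979
Required items = 2.8979 × 14 = 40.57, so 41 items.

41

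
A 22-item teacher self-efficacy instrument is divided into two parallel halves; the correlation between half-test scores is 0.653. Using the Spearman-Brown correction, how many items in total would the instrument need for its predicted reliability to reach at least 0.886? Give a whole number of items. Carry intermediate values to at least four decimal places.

46

Corrected full-test reliability: r_full = 2 × 0.653 / (1 + 0.653) ≈ 0.7901
n = r_tgt(1 − r_full) / [r_full(1 − r_tgt)] = 0.886 × 0.2099 / (0.7901 × 0.114) ≈ 2.0647
Items = 2.0647 × 22 ≈ 45.42 → 46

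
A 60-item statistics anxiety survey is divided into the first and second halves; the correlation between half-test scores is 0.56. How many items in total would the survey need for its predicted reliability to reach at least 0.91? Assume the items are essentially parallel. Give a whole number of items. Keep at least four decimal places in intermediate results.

239

r_full = 2(0.56)/(1 + 0.56) = 0.7179
Solve Spearman-Brown for n: n = 0.91(1 − 0.7179) / [0.7179(1 − 0.91)] = 3.9732
Required items = 3.9732 × 60 = 238.39, so 239 items.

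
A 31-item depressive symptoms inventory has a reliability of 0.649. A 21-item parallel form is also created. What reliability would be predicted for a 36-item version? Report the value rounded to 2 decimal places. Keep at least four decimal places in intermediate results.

Only the ratio of lengths matters: n = 36/31 = 1.1613
r_{36} = n·r / (1 + (n − 1)·r) = 0.7537 / 1.1047 ≈ 0.6823

0.68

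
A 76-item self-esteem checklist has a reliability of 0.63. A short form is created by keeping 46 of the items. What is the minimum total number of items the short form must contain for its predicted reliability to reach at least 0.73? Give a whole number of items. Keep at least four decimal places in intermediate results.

Short-form reliability: n = 46/76 = 0.6053; r_46 = n·r/(1+(n−1)r) ≈ 0.5075
Then solve for n' with r_old = 0.5075, r_target = 0.73: n' = 0.73(1 − 0.5075)/[0.5075(1 − 0.73)] = 2.6238
Total items = 2.6238 × 46 = 120.69, rounded up to 121.

121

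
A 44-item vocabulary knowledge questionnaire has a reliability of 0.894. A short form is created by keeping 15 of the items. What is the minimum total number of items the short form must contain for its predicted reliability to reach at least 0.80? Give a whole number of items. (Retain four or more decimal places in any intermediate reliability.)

21

Short-form reliability: n = 15/44 = 0.3409; r_15 = n·r/(1+(n−1)r) ≈ 0.7419
Length factor from the short form to reach 0.80: n' = 0.80(1 − 0.7419) / [0.7419(1 − 0.80)] ≈ 1.3916
Total items = 1.3916 × 15 = 20.87, rounded up to 21.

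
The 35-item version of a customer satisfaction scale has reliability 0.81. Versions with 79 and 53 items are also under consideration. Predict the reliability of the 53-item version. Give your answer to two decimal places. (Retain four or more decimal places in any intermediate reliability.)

0.87

The 79-item form is not needed; work directly from the 35-item form with n = 53/35 = 1.5143.
r_{53} = n·r / (1 + (n − 1)·r) = 1.2266 / 1.4166 ≈ 0.8659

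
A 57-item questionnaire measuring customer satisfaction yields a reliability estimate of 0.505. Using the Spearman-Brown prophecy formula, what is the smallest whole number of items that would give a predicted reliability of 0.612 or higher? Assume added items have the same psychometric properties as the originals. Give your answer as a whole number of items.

89

n = 0.612(1 − 0.505) / [0.505(1 − 0.612)]
  = 0.302940 / 0.195940 = 1.5461
So the test needs 1.5461 × 57 ≈ 88.13 items; rounding up, 89.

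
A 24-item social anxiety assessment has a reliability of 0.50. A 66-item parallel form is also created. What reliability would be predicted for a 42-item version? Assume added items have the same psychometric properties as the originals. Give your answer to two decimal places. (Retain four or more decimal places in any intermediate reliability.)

0.64

The 66-item form is not needed; work directly from the 24-item form with n = 42/24 = 1.7500.
r_{42} = n·r / (1 + (n − 1)·r) = 0.8750 / 1.3750 ≈ 0.6364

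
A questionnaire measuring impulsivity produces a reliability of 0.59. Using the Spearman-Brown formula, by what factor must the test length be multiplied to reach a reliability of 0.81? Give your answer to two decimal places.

2.96

Rearranging the Spearman-Brown formula for n,
n = r*(1 − r) / [ r (1 − r*) ]
n = 0.81 × (1 − 0.59) / [ 0.59 × (1 − 0.81) ]
  = 0.3321 / 0.1121 = 2.9625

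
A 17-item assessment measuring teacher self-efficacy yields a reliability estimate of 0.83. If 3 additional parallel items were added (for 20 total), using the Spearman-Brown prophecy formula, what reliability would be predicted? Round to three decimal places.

0.852

Length ratio n = 20/17 = 1.1765
By Spearman-Brown, r_new = n r / (1 + (n − 1) r).
r_new = (1.1765 × 0.83) / (1 + (1.1765 − 1) × 0.83)
     = 0.9765 / 1.1465 = 0.8517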